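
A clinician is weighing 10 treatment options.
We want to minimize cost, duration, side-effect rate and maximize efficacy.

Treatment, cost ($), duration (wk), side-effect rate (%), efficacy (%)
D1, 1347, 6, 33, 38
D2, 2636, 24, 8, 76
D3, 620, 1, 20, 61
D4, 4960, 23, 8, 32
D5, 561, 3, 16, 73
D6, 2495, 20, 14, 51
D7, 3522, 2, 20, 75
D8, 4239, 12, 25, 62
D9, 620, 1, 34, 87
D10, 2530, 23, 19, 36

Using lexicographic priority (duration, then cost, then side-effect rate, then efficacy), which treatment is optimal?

D3

First minimize duration: best is 1, kept {D3, D9}.
Then minimize cost: best is 620, kept {D3, D9}.
Then minimize side-effect rate: best is 20, kept {D3}.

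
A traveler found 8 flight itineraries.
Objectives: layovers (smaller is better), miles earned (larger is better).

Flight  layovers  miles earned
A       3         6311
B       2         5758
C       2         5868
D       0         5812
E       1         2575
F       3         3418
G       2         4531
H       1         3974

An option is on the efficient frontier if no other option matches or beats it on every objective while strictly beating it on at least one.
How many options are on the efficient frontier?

A: not dominated (best miles earned).
B: dominated by C (layovers 2≤2, miles earned 5868≥5758).
C: not dominated.
D: not dominated (best layovers).
E: dominated by D (layovers 0≤1, miles earned 5812≥2575).
F: dominated by A (layovers 3≤3, miles earned 6311≥3418).
G: dominated by B (layovers 2≤2, miles earned 5758≥4531).
H: dominated by D (layovers 0≤1, miles earned 5812≥3974).
Pareto-optimal: A, C, D → 3.

3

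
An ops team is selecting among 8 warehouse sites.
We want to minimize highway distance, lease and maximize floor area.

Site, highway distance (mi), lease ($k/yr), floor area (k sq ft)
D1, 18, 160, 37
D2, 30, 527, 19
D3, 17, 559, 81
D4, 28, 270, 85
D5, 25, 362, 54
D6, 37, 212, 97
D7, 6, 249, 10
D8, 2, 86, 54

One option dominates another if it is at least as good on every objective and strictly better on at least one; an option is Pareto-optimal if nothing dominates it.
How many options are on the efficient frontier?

4

D1: dominated by D8 (highway distance 2≤18, lease 86≤160, floor area 54≥37).
D2: dominated by D1 (highway distance 18≤30, lease 160≤527, floor area 37≥19).
D3: not dominated.
D4: not dominated.
D5: dominated by D8 (highway distance 2≤25, lease 86≤362, floor area 54≥54).
D6: not dominated (best floor area).
D7: dominated by D8 (highway distance 2≤6, lease 86≤249, floor area 54≥10).
D8: not dominated (best highway distance).
Pareto-optimal: D3, D4, D6, D8 → 4.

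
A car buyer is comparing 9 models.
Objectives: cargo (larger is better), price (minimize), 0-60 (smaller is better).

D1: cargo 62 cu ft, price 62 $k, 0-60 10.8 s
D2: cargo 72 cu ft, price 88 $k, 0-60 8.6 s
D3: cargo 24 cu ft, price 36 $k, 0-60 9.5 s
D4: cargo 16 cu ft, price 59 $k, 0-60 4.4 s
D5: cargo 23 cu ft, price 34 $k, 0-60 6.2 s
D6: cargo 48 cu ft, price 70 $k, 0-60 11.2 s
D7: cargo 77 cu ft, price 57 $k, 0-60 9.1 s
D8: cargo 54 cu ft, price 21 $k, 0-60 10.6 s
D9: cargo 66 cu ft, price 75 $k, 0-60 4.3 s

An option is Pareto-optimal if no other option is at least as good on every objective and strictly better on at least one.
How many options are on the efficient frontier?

D1: dominated by D7 (cargo 77≥62, price 57≤62, 0-60 9.1≤10.8).
D2: not dominated.
D3: not dominated.
D4: not dominated.
D5: not dominated.
D6: dominated by D1 (cargo 62≥48, price 62≤70, 0-60 10.8≤11.2).
D7: not dominated (best cargo).
D8: not dominated (best price).
D9: not dominated (best 0-60).
Pareto-optimal: D2, D3, D4, D5, D7, D8, D9 → 7.

7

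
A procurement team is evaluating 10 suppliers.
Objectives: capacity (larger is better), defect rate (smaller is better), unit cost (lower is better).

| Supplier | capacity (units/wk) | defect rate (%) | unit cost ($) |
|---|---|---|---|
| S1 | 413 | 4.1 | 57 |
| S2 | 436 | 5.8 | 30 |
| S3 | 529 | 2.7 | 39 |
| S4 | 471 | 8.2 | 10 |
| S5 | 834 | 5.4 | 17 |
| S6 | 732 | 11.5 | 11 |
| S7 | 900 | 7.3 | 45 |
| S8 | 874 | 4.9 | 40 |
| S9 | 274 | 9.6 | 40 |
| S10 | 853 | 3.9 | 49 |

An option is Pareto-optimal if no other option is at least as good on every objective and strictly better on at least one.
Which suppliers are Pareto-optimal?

S3, S4, S5, S6, S7, S8, S10

S1: dominated by S3 (capacity 529≥413, defect rate 2.7≤4.1, unit cost 39≤57).
S2: dominated by S5 (capacity 834≥436, defect rate 5.4≤5.8, unit cost 17≤30).
S3: not dominated (best defect rate).
S4: not dominated (best unit cost).
S5: not dominated.
S6: not dominated.
S7: not dominated (best capacity).
S8: not dominated.
S9: dominated by S2 (capacity 436≥274, defect rate 5.8≤9.6, unit cost 30≤40).
S10: not dominated.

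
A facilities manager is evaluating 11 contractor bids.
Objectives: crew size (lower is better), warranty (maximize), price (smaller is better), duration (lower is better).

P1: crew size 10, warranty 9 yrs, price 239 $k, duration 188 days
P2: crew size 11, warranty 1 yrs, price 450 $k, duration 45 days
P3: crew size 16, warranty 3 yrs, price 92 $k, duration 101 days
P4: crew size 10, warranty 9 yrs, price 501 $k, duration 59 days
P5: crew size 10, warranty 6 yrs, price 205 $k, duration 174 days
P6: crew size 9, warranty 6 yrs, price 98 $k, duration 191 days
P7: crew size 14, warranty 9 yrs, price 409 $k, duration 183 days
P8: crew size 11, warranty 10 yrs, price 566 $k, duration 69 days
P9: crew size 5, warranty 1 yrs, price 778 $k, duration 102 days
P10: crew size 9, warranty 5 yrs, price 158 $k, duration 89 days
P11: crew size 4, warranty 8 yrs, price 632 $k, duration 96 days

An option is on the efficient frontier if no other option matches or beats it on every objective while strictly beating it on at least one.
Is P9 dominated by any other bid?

P11 vs P9: crew size 4≤5, warranty 8≥1, price 632≤778, duration 96≤102 — P11 is at least as good on every objective and strictly better on at least one, so P11 dominates P9.

Yes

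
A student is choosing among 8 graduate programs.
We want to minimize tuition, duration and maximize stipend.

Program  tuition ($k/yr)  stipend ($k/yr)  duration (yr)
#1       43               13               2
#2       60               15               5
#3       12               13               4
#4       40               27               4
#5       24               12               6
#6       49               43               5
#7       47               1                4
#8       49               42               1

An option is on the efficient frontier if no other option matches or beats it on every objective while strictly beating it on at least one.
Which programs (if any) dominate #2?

#4: tuition 40≤60, stipend 27≥15, duration 4≤5 — dominates #2.
#6: tuition 49≤60, stipend 43≥15, duration 5≤5 — dominates #2.
#8: tuition 49≤60, stipend 42≥15, duration 1≤5 — dominates #2.
Others (#1, #3, #5, #7) are each worse than #2 on at least one objective.

#4, #6, #8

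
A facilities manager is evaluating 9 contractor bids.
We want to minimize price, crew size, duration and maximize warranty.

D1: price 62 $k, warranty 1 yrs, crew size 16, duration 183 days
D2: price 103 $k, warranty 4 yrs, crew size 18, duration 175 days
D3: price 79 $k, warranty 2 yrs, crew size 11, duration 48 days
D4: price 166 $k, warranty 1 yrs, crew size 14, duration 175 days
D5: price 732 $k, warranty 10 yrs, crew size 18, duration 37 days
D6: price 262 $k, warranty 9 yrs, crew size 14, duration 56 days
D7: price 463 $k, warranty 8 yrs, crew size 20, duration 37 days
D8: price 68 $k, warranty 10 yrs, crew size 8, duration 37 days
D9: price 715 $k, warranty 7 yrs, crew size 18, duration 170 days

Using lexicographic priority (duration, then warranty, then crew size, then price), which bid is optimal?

First minimize duration: best is 37, kept {D5, D7, D8}.
Then maximize warranty: best is 10, kept {D5, D8}.
Then minimize crew size: best is 8, kept {D8}.

D8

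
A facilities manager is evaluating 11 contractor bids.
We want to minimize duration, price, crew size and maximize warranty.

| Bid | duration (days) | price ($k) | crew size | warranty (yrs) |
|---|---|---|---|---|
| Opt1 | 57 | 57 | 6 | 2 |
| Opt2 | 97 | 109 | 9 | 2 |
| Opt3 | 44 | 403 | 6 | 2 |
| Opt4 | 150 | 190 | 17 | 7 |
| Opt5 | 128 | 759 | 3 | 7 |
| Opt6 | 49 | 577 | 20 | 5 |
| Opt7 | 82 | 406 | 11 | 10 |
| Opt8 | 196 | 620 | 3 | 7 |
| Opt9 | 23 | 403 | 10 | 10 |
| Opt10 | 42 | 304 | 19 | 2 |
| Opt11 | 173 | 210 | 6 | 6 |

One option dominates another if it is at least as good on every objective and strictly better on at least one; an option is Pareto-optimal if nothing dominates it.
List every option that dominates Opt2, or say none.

Opt1

Opt1: duration 57≤97, price 57≤109, crew size 6≤9, warranty 2≥2 — dominates Opt2.
Others (Opt3, Opt4, Opt5, Opt6, Opt7, Opt8, Opt9, Opt10, Opt11) are each worse than Opt2 on at least one objective.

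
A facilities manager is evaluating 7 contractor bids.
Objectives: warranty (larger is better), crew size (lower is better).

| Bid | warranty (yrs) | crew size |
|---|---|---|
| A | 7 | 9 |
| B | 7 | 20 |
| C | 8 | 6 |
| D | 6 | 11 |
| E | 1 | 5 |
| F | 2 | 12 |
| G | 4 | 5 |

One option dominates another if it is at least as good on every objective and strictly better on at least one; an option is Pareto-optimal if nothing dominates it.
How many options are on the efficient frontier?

2

A: dominated by C (warranty 8≥7, crew size 6≤9).
B: dominated by A (warranty 7≥7, crew size 9≤20).
C: not dominated (best warranty).
D: dominated by A (warranty 7≥6, crew size 9≤11).
E: dominated by G (warranty 4≥1, crew size 5≤5).
F: dominated by A (warranty 7≥2, crew size 9≤12).
G: not dominated.
Pareto-optimal: C, G → 2.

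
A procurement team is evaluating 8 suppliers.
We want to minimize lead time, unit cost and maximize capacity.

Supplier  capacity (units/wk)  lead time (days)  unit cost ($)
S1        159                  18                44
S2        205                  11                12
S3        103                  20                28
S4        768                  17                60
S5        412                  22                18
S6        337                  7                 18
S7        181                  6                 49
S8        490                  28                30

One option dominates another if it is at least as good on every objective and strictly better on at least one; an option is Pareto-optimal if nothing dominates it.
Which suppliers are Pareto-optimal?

S2, S4, S5, S6, S7, S8

S1: dominated by S2 (capacity 205≥159, lead time 11≤18, unit cost 12≤44).
S2: not dominated (best unit cost).
S3: dominated by S2 (capacity 205≥103, lead time 11≤20, unit cost 12≤28).
S4: not dominated (best capacity).
S5: not dominated.
S6: not dominated.
S7: not dominated (best lead time).
S8: not dominated.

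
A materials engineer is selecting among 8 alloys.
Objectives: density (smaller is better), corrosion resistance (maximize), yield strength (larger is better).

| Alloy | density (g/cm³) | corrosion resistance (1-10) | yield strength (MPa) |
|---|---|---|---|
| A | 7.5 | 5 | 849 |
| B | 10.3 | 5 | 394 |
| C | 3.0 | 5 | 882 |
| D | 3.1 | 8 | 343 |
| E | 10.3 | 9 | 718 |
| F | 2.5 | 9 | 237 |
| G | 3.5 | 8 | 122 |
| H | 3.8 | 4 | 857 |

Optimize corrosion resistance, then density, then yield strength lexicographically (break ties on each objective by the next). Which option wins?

F

First maximize corrosion resistance: best is 9, kept {E, F}.
Then minimize density: best is 2.5, kept {F}.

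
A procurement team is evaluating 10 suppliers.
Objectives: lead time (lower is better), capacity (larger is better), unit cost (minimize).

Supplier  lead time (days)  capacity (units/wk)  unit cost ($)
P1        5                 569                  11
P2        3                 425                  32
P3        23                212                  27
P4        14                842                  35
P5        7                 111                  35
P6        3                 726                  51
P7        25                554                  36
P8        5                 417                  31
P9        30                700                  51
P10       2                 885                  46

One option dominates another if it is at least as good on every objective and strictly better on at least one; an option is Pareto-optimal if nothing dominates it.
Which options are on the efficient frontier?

P1, P2, P4, P10

P1: not dominated (best unit cost).
P2: not dominated.
P3: dominated by P1 (lead time 5≤23, capacity 569≥212, unit cost 11≤27).
P4: not dominated.
P5: dominated by P1 (lead time 5≤7, capacity 569≥111, unit cost 11≤35).
P6: dominated by P10 (lead time 2≤3, capacity 885≥726, unit cost 46≤51).
P7: dominated by P1 (lead time 5≤25, capacity 569≥554, unit cost 11≤36).
P8: dominated by P1 (lead time 5≤5, capacity 569≥417, unit cost 11≤31).
P9: dominated by P4 (lead time 14≤30, capacity 842≥700, unit cost 35≤51).
P10: not dominated (best lead time).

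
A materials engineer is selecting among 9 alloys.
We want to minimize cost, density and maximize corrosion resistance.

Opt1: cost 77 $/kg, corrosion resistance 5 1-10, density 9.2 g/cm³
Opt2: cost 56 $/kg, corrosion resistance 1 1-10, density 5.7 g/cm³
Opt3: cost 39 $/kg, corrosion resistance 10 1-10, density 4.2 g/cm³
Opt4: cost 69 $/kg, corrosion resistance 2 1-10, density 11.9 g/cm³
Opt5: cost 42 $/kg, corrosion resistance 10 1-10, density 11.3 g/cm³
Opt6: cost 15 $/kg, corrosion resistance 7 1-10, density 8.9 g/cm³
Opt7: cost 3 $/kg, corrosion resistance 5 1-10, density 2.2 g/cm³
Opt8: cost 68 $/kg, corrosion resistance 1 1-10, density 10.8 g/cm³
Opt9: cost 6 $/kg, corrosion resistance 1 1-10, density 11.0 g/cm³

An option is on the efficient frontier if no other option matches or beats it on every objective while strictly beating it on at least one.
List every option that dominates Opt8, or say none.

Opt2: cost 56≤68, corrosion resistance 1≥1, density 5.7≤10.8 — dominates Opt8.
Opt3: cost 39≤68, corrosion resistance 10≥1, density 4.2≤10.8 — dominates Opt8.
Opt6: cost 15≤68, corrosion resistance 7≥1, density 8.9≤10.8 — dominates Opt8.
Opt7: cost 3≤68, corrosion resistance 5≥1, density 2.2≤10.8 — dominates Opt8.
Others (Opt1, Opt4, Opt5, Opt9) are each worse than Opt8 on at least one objective.

Opt2, Opt3, Opt6, Opt7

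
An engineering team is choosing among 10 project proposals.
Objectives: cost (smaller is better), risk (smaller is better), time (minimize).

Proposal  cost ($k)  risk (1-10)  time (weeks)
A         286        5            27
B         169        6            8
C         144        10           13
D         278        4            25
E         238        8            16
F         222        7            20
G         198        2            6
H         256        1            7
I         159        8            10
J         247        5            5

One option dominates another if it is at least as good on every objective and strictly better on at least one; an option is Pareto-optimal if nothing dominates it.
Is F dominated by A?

A vs F: A is worse on cost (286 vs 222), so it does not dominate F.

No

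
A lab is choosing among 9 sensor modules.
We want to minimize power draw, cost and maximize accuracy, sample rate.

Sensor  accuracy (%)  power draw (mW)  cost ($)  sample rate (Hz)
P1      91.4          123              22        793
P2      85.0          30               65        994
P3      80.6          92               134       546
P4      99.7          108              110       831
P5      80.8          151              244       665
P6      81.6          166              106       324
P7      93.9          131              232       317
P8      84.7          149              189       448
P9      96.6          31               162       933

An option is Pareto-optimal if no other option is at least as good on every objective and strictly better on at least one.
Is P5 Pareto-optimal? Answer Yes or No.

P1 vs P5: accuracy 91.4≥80.8, power draw 123≤151, cost 22≤244, sample rate 793≥665 — P1 is at least as good on every objective and strictly better on at least one, so P1 dominates P5.

No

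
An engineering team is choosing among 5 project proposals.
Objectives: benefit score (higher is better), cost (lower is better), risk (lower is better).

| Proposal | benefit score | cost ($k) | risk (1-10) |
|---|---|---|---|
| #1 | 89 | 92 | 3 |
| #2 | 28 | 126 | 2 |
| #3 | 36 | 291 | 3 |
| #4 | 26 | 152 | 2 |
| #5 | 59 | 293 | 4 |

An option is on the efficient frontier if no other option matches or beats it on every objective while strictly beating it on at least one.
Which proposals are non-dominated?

#1, #2

#1: not dominated (best benefit score).
#2: not dominated.
#3: dominated by #1 (benefit score 89≥36, cost 92≤291, risk 3≤3).
#4: dominated by #2 (benefit score 28≥26, cost 126≤152, risk 2≤2).
#5: dominated by #1 (benefit score 89≥59, cost 92≤293, risk 3≤4).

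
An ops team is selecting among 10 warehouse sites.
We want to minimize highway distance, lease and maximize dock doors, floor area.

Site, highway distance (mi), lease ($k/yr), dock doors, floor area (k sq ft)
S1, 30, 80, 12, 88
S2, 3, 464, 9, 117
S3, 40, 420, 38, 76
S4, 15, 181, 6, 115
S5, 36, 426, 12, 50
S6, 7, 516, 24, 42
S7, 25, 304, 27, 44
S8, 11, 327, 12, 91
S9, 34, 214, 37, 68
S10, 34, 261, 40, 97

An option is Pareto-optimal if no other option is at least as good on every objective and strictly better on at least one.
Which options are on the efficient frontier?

S1, S2, S4, S6, S7, S8, S9, S10

S1: not dominated (best lease).
S2: not dominated (best highway distance).
S3: dominated by S10 (highway distance 34≤40, lease 261≤420, dock doors 40≥38, floor area 97≥76).
S4: not dominated.
S5: dominated by S1 (highway distance 30≤36, lease 80≤426, dock doors 12≥12, floor area 88≥50).
S6: not dominated.
S7: not dominated.
S8: not dominated.
S9: not dominated.
S10: not dominated (best dock doors).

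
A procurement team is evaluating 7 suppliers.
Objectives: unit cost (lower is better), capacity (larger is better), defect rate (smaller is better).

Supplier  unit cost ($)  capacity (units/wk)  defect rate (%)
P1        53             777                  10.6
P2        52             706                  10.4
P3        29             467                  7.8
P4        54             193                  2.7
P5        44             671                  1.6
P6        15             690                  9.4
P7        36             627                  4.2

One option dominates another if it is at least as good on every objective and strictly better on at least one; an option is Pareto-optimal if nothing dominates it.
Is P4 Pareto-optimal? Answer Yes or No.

P5 vs P4: unit cost 44≤54, capacity 671≥193, defect rate 1.6≤2.7 — P5 is at least as good on every objective and strictly better on at least one, so P5 dominates P4.

No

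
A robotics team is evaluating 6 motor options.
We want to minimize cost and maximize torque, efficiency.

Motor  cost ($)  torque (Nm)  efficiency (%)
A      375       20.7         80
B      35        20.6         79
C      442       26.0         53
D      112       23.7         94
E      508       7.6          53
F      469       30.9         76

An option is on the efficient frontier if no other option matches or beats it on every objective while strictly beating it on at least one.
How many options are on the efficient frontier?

4

A: dominated by D (cost 112≤375, torque 23.7≥20.7, efficiency 94≥80).
B: not dominated (best cost).
C: not dominated.
D: not dominated (best efficiency).
E: dominated by A (cost 375≤508, torque 20.7≥7.6, efficiency 80≥53).
F: not dominated (best torque).
Pareto-optimal: B, C, D, F → 4.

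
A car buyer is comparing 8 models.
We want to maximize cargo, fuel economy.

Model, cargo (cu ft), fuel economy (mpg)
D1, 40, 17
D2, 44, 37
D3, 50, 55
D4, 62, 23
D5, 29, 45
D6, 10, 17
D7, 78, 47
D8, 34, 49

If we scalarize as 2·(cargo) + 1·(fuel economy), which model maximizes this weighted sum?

D7

D1: 2·40 + 1·17 = 97
D2: 2·44 + 1·37 = 125
D3: 2·50 + 1·55 = 155
D4: 2·62 + 1·23 = 147
D5: 2·29 + 1·45 = 103
D6: 2·10 + 1·17 = 37
D7: 2·78 + 1·47 = 203
D8: 2·34 + 1·49 = 117
Highest: D7 at 203.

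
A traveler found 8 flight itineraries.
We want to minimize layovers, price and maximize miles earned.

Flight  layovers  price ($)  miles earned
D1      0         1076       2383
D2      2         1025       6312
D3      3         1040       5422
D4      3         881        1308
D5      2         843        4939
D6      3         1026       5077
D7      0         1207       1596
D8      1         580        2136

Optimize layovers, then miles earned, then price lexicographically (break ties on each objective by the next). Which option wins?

D1

First minimize layovers: best is 0, kept {D1, D7}.
Then maximize miles earned: best is 2383, kept {D1}.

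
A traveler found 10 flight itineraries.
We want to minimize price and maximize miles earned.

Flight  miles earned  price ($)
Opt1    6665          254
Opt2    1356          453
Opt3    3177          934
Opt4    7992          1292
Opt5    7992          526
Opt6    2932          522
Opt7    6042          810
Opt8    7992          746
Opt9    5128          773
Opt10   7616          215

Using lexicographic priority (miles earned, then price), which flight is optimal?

First maximize miles earned: best is 7992, kept {Opt4, Opt5, Opt8}.
Then minimize price: best is 526, kept {Opt5}.

Opt5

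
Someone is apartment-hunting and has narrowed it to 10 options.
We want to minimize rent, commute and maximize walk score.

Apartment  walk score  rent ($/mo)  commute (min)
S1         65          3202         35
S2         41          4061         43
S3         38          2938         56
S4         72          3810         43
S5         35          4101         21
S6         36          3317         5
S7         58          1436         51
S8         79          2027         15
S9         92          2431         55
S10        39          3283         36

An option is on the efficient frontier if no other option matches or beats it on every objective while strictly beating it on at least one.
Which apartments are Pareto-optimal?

S6, S7, S8, S9

S1: dominated by S8 (walk score 79≥65, rent 2027≤3202, commute 15≤35).
S2: dominated by S1 (walk score 65≥41, rent 3202≤4061, commute 35≤43).
S3: dominated by S7 (walk score 58≥38, rent 1436≤2938, commute 51≤56).
S4: dominated by S8 (walk score 79≥72, rent 2027≤3810, commute 15≤43).
S5: dominated by S6 (walk score 36≥35, rent 3317≤4101, commute 5≤21).
S6: not dominated (best commute).
S7: not dominated (best rent).
S8: not dominated.
S9: not dominated (best walk score).
S10: dominated by S1 (walk score 65≥39, rent 3202≤3283, commute 35≤36).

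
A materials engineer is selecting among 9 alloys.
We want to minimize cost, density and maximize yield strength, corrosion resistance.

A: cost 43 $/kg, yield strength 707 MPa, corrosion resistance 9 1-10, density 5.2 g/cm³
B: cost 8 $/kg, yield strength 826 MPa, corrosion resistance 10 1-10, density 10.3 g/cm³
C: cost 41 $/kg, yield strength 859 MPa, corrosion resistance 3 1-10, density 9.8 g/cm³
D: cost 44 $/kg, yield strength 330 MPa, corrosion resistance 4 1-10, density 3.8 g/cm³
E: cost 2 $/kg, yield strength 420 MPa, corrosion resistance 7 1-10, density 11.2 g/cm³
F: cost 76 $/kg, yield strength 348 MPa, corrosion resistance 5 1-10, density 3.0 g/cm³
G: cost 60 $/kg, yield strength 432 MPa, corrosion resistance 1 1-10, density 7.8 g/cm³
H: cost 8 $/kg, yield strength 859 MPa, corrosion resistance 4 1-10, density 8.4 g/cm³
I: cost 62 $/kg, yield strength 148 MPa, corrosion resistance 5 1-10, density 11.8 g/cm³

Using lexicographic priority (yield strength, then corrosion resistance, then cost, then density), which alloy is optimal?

First maximize yield strength: best is 859, kept {C, H}.
Then maximize corrosion resistance: best is 4, kept {H}.

H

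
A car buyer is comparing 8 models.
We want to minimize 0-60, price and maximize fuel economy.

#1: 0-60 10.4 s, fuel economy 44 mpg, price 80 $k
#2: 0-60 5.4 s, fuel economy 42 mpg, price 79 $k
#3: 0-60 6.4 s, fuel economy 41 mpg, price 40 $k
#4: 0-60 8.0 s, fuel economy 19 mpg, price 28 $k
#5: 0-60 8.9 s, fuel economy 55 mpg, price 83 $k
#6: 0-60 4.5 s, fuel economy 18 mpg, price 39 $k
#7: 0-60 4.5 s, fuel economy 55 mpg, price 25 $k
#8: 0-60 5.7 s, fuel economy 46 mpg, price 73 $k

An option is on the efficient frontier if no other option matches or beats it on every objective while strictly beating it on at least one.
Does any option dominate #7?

#1: worse on 0-60 (10.4 vs 4.5).
#2: worse on 0-60 (5.4 vs 4.5).
#3: worse on 0-60 (6.4 vs 4.5).
#4: worse on 0-60 (8.0 vs 4.5).
#5: worse on 0-60 (8.9 vs 4.5).
#6: worse on fuel economy (18 vs 55).
#8: worse on 0-60 (5.7 vs 4.5).
No option is at least as good as #7 on every objective and strictly better on one.

No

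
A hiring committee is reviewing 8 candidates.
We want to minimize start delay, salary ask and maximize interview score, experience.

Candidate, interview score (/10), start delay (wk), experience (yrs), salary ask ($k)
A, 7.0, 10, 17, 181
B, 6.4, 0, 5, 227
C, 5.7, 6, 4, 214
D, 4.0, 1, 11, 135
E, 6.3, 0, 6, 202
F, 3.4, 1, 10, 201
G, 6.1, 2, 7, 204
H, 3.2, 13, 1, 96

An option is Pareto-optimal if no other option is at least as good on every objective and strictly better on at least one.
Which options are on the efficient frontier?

A: not dominated (best interview score).
B: not dominated.
C: dominated by E (interview score 6.3≥5.7, start delay 0≤6, experience 6≥4, salary ask 202≤214).
D: not dominated.
E: not dominated.
F: dominated by D (interview score 4.0≥3.4, start delay 1≤1, experience 11≥10, salary ask 135≤201).
G: not dominated.
H: not dominated (best salary ask).

A, B, D, E, G, H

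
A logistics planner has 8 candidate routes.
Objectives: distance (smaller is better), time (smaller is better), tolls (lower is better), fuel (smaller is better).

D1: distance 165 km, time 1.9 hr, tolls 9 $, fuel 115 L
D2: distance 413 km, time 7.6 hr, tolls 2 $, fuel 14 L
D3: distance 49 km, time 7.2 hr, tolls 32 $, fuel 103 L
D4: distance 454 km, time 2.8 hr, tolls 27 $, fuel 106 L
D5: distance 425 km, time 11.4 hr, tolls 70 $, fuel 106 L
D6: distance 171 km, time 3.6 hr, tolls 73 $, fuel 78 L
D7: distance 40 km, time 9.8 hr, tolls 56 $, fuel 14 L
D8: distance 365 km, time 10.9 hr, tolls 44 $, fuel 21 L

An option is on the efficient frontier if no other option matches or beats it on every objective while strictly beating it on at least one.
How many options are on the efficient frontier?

D1: not dominated (best time).
D2: not dominated (best tolls).
D3: not dominated.
D4: not dominated.
D5: dominated by D2 (distance 413≤425, time 7.6≤11.4, tolls 2≤70, fuel 14≤106).
D6: not dominated.
D7: not dominated (best distance).
D8: not dominated.
Pareto-optimal: D1, D2, D3, D4, D6, D7, D8 → 7.

7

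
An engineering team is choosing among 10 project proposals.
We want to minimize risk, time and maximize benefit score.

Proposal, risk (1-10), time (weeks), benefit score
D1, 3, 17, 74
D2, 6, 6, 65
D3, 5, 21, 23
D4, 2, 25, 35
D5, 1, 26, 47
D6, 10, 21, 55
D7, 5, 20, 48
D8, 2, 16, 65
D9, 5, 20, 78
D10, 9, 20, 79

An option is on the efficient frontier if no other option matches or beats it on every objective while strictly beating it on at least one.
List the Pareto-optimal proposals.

D1: not dominated.
D2: not dominated (best time).
D3: dominated by D1 (risk 3≤5, time 17≤21, benefit score 74≥23).
D4: dominated by D8 (risk 2≤2, time 16≤25, benefit score 65≥35).
D5: not dominated (best risk).
D6: dominated by D1 (risk 3≤10, time 17≤21, benefit score 74≥55).
D7: dominated by D1 (risk 3≤5, time 17≤20, benefit score 74≥48).
D8: not dominated.
D9: not dominated.
D10: not dominated (best benefit score).

D1, D2, D5, D8, D9, D10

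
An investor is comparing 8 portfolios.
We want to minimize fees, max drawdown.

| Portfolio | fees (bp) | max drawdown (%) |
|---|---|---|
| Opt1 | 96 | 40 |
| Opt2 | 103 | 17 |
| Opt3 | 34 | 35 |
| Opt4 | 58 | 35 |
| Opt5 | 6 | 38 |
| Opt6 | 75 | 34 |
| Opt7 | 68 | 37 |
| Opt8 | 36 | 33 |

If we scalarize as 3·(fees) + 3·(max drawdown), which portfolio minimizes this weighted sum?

Opt5

Opt1: 3·96 + 3·40 = 408
Opt2: 3·103 + 3·17 = 360
Opt3: 3·34 + 3·35 = 207
Opt4: 3·58 + 3·35 = 279
Opt5: 3·6 + 3·38 = 132
Opt6: 3·75 + 3·34 = 327
Opt7: 3·68 + 3·37 = 315
Opt8: 3·36 + 3·33 = 207
Lowest: Opt5 at 132.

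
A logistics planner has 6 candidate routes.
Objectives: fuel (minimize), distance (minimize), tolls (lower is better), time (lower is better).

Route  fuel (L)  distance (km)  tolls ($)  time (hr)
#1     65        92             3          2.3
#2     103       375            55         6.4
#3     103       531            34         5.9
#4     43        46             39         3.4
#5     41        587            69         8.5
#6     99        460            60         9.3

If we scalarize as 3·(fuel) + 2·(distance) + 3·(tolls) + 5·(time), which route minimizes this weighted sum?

#4

#1: 3·65 + 2·92 + 3·3 + 5·2.3 = 399.5
#2: 3·103 + 2·375 + 3·55 + 5·6.4 = 1256.0
#3: 3·103 + 2·531 + 3·34 + 5·5.9 = 1502.5
#4: 3·43 + 2·46 + 3·39 + 5·3.4 = 355.0
#5: 3·41 + 2·587 + 3·69 + 5·8.5 = 1546.5
#6: 3·99 + 2·460 + 3·60 + 5·9.3 = 1443.5
Lowest: #4 at 355.0.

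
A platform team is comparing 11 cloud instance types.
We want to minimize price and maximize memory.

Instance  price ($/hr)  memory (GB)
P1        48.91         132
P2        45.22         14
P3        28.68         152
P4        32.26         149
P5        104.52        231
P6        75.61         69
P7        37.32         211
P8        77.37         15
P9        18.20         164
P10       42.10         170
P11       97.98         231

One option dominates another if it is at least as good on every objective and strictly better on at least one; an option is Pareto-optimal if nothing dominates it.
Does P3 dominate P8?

Yes

P3 vs P8: price 28.68≤77.37, memory 152≥15 — P3 is at least as good on every objective with at least one strict improvement.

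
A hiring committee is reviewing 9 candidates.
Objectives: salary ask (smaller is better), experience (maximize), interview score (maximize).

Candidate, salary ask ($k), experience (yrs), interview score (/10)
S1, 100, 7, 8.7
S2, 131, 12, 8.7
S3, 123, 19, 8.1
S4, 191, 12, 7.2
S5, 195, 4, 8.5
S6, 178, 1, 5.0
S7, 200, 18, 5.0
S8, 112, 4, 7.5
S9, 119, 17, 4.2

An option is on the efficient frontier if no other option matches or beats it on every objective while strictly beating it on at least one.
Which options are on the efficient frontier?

S1: not dominated (best salary ask).
S2: not dominated.
S3: not dominated (best experience).
S4: dominated by S2 (salary ask 131≤191, experience 12≥12, interview score 8.7≥7.2).
S5: dominated by S1 (salary ask 100≤195, experience 7≥4, interview score 8.7≥8.5).
S6: dominated by S1 (salary ask 100≤178, experience 7≥1, interview score 8.7≥5.0).
S7: dominated by S3 (salary ask 123≤200, experience 19≥18, interview score 8.1≥5.0).
S8: dominated by S1 (salary ask 100≤112, experience 7≥4, interview score 8.7≥7.5).
S9: not dominated.

S1, S2, S3, S9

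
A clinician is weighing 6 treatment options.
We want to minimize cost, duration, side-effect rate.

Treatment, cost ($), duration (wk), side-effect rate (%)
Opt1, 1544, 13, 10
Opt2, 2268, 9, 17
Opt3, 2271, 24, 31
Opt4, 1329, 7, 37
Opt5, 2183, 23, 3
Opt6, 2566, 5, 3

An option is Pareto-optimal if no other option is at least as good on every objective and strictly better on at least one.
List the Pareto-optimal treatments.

Opt1: not dominated.
Opt2: not dominated.
Opt3: dominated by Opt1 (cost 1544≤2271, duration 13≤24, side-effect rate 10≤31).
Opt4: not dominated (best cost).
Opt5: not dominated.
Opt6: not dominated (best duration).

Opt1, Opt2, Opt4, Opt5, Opt6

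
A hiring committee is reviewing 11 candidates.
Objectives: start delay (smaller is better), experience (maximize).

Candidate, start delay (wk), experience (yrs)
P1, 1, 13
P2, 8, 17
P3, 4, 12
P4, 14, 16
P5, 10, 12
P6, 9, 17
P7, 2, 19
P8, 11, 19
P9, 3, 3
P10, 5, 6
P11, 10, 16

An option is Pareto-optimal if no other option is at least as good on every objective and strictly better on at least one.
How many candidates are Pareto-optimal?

P1: not dominated (best start delay).
P2: dominated by P7 (start delay 2≤8, experience 19≥17).
P3: dominated by P1 (start delay 1≤4, experience 13≥12).
P4: dominated by P2 (start delay 8≤14, experience 17≥16).
P5: dominated by P1 (start delay 1≤10, experience 13≥12).
P6: dominated by P2 (start delay 8≤9, experience 17≥17).
P7: not dominated.
P8: dominated by P7 (start delay 2≤11, experience 19≥19).
P9: dominated by P1 (start delay 1≤3, experience 13≥3).
P10: dominated by P1 (start delay 1≤5, experience 13≥6).
P11: dominated by P2 (start delay 8≤10, experience 17≥16).
Pareto-optimal: P1, P7 → 2.

2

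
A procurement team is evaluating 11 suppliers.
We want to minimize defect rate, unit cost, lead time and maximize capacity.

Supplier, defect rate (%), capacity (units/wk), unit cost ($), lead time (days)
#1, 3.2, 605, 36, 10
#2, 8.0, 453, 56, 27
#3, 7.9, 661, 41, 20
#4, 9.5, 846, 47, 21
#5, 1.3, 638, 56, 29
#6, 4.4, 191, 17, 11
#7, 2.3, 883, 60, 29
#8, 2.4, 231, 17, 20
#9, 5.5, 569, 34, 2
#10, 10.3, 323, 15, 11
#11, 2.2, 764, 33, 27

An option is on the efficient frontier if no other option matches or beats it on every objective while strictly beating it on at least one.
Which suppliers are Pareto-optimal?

#1, #3, #4, #5, #6, #7, #8, #9, #10, #11

#1: not dominated.
#2: dominated by #1 (defect rate 3.2≤8.0, capacity 605≥453, unit cost 36≤56, lead time 10≤27).
#3: not dominated.
#4: not dominated.
#5: not dominated (best defect rate).
#6: not dominated.
#7: not dominated (best capacity).
#8: not dominated.
#9: not dominated (best lead time).
#10: not dominated (best unit cost).
#11: not dominated.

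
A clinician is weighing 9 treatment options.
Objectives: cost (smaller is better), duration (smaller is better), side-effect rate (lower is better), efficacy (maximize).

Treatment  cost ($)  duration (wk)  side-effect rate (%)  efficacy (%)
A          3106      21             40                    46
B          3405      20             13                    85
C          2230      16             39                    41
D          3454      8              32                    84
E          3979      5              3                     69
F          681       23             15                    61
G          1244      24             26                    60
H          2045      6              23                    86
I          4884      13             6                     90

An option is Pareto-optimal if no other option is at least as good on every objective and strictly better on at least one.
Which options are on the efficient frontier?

B, E, F, H, I

A: dominated by H (cost 2045≤3106, duration 6≤21, side-effect rate 23≤40, efficacy 86≥46).
B: not dominated.
C: dominated by H (cost 2045≤2230, duration 6≤16, side-effect rate 23≤39, efficacy 86≥41).
D: dominated by H (cost 2045≤3454, duration 6≤8, side-effect rate 23≤32, efficacy 86≥84).
E: not dominated (best duration).
F: not dominated (best cost).
G: dominated by F (cost 681≤1244, duration 23≤24, side-effect rate 15≤26, efficacy 61≥60).
H: not dominated.
I: not dominated (best efficacy).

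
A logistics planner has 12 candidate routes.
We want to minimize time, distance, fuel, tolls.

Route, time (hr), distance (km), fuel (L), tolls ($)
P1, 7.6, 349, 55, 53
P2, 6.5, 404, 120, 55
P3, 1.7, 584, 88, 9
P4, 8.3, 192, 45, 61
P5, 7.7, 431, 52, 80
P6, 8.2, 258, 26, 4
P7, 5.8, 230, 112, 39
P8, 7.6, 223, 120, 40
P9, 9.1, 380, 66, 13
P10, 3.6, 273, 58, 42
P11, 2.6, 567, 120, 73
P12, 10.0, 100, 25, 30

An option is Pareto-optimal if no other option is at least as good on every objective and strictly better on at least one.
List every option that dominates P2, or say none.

P7, P10

P7: time 5.8≤6.5, distance 230≤404, fuel 112≤120, tolls 39≤55 — dominates P2.
P10: time 3.6≤6.5, distance 273≤404, fuel 58≤120, tolls 42≤55 — dominates P2.
Others (P1, P3, P4, P5, P6, P8, P9, P11, P12) are each worse than P2 on at least one objective.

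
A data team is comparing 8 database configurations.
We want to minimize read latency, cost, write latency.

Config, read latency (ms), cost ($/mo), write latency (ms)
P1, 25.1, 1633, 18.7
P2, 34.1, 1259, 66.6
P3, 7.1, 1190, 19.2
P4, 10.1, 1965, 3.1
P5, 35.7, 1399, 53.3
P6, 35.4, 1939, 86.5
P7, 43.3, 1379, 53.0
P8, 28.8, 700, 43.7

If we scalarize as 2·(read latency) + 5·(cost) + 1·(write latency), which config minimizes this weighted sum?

P8

P1: 2·25.1 + 5·1633 + 1·18.7 = 8233.9
P2: 2·34.1 + 5·1259 + 1·66.6 = 6429.8
P3: 2·7.1 + 5·1190 + 1·19.2 = 5983.4
P4: 2·10.1 + 5·1965 + 1·3.1 = 9848.3
P5: 2·35.7 + 5·1399 + 1·53.3 = 7119.7
P6: 2·35.4 + 5·1939 + 1·86.5 = 9852.3
P7: 2·43.3 + 5·1379 + 1·53.0 = 7034.6
P8: 2·28.8 + 5·700 + 1·43.7 = 3601.3
Lowest: P8 at 3601.3.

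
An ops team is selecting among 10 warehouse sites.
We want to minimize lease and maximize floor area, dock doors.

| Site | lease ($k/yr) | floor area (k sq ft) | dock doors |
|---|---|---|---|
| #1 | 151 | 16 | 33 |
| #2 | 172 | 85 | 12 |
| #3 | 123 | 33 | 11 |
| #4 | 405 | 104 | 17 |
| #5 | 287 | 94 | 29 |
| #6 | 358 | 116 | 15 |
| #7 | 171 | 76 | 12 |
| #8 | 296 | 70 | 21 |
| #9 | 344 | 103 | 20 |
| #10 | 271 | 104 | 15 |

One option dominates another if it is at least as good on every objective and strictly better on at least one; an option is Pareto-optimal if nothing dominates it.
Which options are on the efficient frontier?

#1, #2, #3, #4, #5, #6, #7, #9, #10

#1: not dominated (best dock doors).
#2: not dominated.
#3: not dominated (best lease).
#4: not dominated.
#5: not dominated.
#6: not dominated (best floor area).
#7: not dominated.
#8: dominated by #5 (lease 287≤296, floor area 94≥70, dock doors 29≥21).
#9: not dominated.
#10: not dominated.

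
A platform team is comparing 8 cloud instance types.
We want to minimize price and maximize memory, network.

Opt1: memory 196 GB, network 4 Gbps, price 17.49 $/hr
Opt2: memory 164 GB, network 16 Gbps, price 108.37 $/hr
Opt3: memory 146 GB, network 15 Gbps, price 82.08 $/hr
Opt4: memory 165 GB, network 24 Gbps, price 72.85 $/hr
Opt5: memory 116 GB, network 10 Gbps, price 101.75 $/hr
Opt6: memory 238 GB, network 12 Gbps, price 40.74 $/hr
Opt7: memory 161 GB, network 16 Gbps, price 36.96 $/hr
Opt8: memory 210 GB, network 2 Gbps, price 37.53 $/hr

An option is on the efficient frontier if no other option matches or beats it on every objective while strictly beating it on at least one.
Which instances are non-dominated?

Opt1: not dominated (best price).
Opt2: dominated by Opt4 (memory 165≥164, network 24≥16, price 72.85≤108.37).
Opt3: dominated by Opt4 (memory 165≥146, network 24≥15, price 72.85≤82.08).
Opt4: not dominated (best network).
Opt5: dominated by Opt3 (memory 146≥116, network 15≥10, price 82.08≤101.75).
Opt6: not dominated (best memory).
Opt7: not dominated.
Opt8: not dominated.

Opt1, Opt4, Opt6, Opt7, Opt8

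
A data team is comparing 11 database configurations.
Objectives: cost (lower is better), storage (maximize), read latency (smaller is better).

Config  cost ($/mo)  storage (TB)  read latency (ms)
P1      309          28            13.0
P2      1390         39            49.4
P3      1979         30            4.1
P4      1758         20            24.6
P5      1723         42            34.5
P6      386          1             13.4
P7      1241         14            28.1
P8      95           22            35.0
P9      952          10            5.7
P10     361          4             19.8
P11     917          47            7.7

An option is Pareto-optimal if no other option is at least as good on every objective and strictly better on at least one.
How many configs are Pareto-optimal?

P1: not dominated.
P2: dominated by P11 (cost 917≤1390, storage 47≥39, read latency 7.7≤49.4).
P3: not dominated (best read latency).
P4: dominated by P1 (cost 309≤1758, storage 28≥20, read latency 13.0≤24.6).
P5: dominated by P11 (cost 917≤1723, storage 47≥42, read latency 7.7≤34.5).
P6: dominated by P1 (cost 309≤386, storage 28≥1, read latency 13.0≤13.4).
P7: dominated by P1 (cost 309≤1241, storage 28≥14, read latency 13.0≤28.1).
P8: not dominated (best cost).
P9: not dominated.
P10: dominated by P1 (cost 309≤361, storage 28≥4, read latency 13.0≤19.8).
P11: not dominated (best storage).
Pareto-optimal: P1, P3, P8, P9, P11 → 5.

5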